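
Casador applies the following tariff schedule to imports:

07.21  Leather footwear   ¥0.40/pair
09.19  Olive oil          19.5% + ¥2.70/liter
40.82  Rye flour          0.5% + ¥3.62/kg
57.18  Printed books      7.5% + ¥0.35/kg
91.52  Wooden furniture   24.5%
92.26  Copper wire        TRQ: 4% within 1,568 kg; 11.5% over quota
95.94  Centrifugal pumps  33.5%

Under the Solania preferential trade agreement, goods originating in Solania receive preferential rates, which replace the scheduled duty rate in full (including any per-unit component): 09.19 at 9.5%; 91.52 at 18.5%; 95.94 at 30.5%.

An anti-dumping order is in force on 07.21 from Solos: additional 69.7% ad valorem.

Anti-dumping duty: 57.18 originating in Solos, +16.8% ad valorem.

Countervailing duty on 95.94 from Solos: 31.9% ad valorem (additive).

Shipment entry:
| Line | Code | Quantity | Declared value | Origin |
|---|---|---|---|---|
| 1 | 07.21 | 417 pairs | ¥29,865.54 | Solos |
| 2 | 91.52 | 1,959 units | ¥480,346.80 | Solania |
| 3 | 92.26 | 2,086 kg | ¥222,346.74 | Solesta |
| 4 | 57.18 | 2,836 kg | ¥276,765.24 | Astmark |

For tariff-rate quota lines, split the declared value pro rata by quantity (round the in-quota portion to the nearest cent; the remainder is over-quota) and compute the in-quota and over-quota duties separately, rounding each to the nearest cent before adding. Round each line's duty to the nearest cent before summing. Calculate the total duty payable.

¥144,632.12

Line 1 (07.21, Solos, 417 pairs, ¥29,865.54):
Base rate for 07.21 is ¥0.40/pair.
Additional duty on 07.21 from Solos: +69.7% ad valorem. Applied ad valorem rate = 69.7%.
Duty = ¥29,865.54 × 69.7% + 417 × ¥0.40 = ¥20,983.08.
Line 2 (91.52, Solania, 1,959 units, ¥480,346.80):
Base rate for 91.52 is 24.5%.
Origin Solania qualifies under the Casador–Solania agreement and 91.52 is covered: preferential rate 18.5% applies instead.
Duty = ¥480,346.80 × 18.5% = ¥88,864.16.
Line 3 (92.26, Solesta, 2,086 kg, ¥222,346.74):
Code 92.26 is under a tariff-rate quota (threshold 1,568 kg). In-quota: 1,568 kg at 4%; over-quota: 518 kg at 11.5%.
Pro-rata value split: in-quota = ¥222,346.74 × 1,568/2,086 = ¥167,133.12; over-quota = ¥222,346.74 − ¥167,133.12 = ¥55,213.62.
In-quota duty = ¥167,133.12 × 4% = ¥6,685.32. Over-quota duty = ¥55,213.62 × 11.5% = ¥6,349.57.
Line duty = ¥6,685.32 + ¥6,349.57 = ¥13,034.89.
Line 4 (57.18, Astmark, 2,836 kg, ¥276,765.24):
Base rate for 57.18 is 7.5% + ¥0.35/kg.
The additional-duty order on 57.18 targets Solos, not Astmark; it does not apply.
Duty = ¥276,765.24 × 7.5% + 2,836 × ¥0.35 = ¥21,749.99.
Total = ¥20,983.08 + ¥88,864.16 + ¥13,034.89 + ¥21,749.99 = ¥144,632.12.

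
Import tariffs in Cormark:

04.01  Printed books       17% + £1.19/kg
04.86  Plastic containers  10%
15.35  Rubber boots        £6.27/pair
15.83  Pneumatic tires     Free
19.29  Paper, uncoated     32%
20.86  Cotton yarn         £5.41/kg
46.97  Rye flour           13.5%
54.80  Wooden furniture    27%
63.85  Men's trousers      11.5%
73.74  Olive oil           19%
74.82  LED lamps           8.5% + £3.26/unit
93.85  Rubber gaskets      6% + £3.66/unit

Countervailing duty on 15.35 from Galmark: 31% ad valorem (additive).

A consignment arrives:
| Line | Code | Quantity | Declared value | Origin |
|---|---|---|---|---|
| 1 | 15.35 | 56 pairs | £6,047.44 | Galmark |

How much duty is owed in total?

£2,225.83

Line 1 (15.35, Galmark, 56 pairs, £6,047.44):
Base rate for 15.35 is £6.27/pair.
Additional duty on 15.35 from Galmark: +31% ad valorem. Applied ad valorem rate = 31%.
Duty = £6,047.44 × 31% + 56 × £6.27 = £2,225.83.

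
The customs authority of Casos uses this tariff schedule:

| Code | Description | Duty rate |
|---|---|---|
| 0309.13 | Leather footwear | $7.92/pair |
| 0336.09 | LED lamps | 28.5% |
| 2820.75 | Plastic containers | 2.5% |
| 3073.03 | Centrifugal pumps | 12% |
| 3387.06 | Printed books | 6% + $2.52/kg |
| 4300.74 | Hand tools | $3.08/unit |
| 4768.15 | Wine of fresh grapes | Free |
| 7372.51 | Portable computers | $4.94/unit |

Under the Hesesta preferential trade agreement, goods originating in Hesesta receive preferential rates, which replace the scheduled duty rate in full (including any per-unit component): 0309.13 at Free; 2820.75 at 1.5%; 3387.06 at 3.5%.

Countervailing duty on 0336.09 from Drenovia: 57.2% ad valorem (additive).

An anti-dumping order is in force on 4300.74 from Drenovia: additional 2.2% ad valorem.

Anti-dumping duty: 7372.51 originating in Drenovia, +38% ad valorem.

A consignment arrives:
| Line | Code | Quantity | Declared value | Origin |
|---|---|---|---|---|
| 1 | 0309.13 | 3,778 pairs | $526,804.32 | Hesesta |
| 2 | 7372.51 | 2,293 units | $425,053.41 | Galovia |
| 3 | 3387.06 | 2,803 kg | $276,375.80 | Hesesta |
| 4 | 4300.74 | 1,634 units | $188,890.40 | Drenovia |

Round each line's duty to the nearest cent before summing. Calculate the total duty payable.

Line 1 (0309.13, Hesesta, 3,778 pairs, $526,804.32):
Base rate for 0309.13 is $7.92/pair.
Origin Hesesta qualifies under the Casos–Hesesta agreement and 0309.13 is covered: preferential rate Free applies instead.
Duty = $526,804.32 × 0% = $0.00.
Line 2 (7372.51, Galovia, 2,293 units, $425,053.41):
Base rate for 7372.51 is $4.94/unit.
The additional-duty order on 7372.51 targets Drenovia, not Galovia; it does not apply.
Duty = 2,293 × $4.94 = $11,327.42.
Line 3 (3387.06, Hesesta, 2,803 kg, $276,375.80):
Base rate for 3387.06 is 6% + $2.52/kg.
Origin Hesesta qualifies under the Casos–Hesesta agreement and 3387.06 is covered: preferential rate 3.5% applies instead.
Duty = $276,375.80 × 3.5% = $9,673.15.
Line 4 (4300.74, Drenovia, 1,634 units, $188,890.40):
Base rate for 4300.74 is $3.08/unit.
Additional duty on 4300.74 from Drenovia: +2.2% ad valorem. Applied ad valorem rate = 2.2%.
Duty = $188,890.40 × 2.2% + 1,634 × $3.08 = $9,188.31.
Total = $0.00 + $11,327.42 + $9,673.15 + $9,188.31 = $30,188.88.

$30,188.88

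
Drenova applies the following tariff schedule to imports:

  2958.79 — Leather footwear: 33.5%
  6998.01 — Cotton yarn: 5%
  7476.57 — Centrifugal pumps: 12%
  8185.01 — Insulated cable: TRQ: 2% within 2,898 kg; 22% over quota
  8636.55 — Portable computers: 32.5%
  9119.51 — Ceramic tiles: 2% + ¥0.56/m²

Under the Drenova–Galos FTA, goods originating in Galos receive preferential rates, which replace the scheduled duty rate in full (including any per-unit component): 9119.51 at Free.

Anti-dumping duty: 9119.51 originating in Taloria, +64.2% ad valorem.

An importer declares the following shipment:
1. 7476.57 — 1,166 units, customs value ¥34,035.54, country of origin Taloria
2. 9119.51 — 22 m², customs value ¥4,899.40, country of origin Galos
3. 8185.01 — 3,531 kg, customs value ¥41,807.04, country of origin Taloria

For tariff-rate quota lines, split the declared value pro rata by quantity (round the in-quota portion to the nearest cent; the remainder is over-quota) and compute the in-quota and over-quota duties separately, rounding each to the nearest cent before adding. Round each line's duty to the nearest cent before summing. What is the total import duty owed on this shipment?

¥6,419.35

Line 1 (7476.57, Taloria, 1,166 units, ¥34,035.54):
Base rate for 7476.57 is 12%.
Duty = ¥34,035.54 × 12% = ¥4,084.26.
Line 2 (9119.51, Galos, 22 m², ¥4,899.40):
Base rate for 9119.51 is 2% + ¥0.56/m².
Origin Galos qualifies under the Drenova–Galos agreement and 9119.51 is covered: preferential rate Free applies instead.
The additional-duty order on 9119.51 targets Taloria, not Galos; it does not apply.
Duty = ¥4,899.40 × 0% = ¥0.00.
Line 3 (8185.01, Taloria, 3,531 kg, ¥41,807.04):
Code 8185.01 is under a tariff-rate quota (threshold 2,898 kg). In-quota: 2,898 kg at 2%; over-quota: 633 kg at 22%.
Pro-rata value split: in-quota = ¥41,807.04 × 2,898/3,531 = ¥34,312.32; over-quota = ¥41,807.04 − ¥34,312.32 = ¥7,494.72.
In-quota duty = ¥34,312.32 × 2% = ¥686.25. Over-quota duty = ¥7,494.72 × 22% = ¥1,648.84.
Line duty = ¥686.25 + ¥1,648.84 = ¥2,335.09.
Total = ¥4,084.26 + ¥0.00 + ¥2,335.09 = ¥6,419.35.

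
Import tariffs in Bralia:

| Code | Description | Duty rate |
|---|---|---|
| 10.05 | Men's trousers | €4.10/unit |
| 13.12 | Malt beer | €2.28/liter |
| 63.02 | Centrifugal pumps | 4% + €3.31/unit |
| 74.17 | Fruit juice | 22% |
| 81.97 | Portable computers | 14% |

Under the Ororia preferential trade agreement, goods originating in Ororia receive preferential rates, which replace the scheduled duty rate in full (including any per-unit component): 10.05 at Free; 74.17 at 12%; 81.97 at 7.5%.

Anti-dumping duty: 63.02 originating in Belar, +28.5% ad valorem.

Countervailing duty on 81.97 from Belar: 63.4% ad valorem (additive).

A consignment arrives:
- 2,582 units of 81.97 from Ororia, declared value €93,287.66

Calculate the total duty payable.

€6,996.57

Line 1 (81.97, Ororia, 2,582 units, €93,287.66):
Base rate for 81.97 is 14%.
Origin Ororia qualifies under the Bralia–Ororia agreement and 81.97 is covered: preferential rate 7.5% applies instead.
The additional-duty order on 81.97 targets Belar, not Ororia; it does not apply.
Duty = €93,287.66 × 7.5% = €6,996.57.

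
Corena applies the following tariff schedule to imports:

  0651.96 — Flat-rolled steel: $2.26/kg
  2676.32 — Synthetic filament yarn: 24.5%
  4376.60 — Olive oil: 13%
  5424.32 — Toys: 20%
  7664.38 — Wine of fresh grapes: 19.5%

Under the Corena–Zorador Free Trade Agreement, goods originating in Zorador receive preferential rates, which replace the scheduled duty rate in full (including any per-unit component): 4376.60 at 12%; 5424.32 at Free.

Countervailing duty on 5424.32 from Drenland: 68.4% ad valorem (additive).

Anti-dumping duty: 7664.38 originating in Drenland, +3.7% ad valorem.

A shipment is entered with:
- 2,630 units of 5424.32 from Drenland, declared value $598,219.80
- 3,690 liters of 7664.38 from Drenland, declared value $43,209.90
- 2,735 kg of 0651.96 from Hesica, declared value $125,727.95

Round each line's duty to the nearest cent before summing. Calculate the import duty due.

$545,032.10

Line 1 (5424.32, Drenland, 2,630 units, $598,219.80):
Base rate for 5424.32 is 20%.
5424.32 has an FTA preferential rate, but origin Drenland is not Zorador; base rate stands.
Additional duty on 5424.32 from Drenland: +68.4%. Applied ad valorem rate: 20% + 68.4% = 88.4%.
Duty = $598,219.80 × 88.4% = $528,826.30.
Line 2 (7664.38, Drenland, 3,690 liters, $43,209.90):
Base rate for 7664.38 is 19.5%.
Additional duty on 7664.38 from Drenland: +3.7%. Applied ad valorem rate: 19.5% + 3.7% = 23.2%.
Duty = $43,209.90 × 23.2% = $10,024.70.
Line 3 (0651.96, Hesica, 2,735 kg, $125,727.95):
Base rate for 0651.96 is $2.26/kg.
Duty = 2,735 × $2.26 = $6,181.10.
Total = $528,826.30 + $10,024.70 + $6,181.10 = $545,032.10.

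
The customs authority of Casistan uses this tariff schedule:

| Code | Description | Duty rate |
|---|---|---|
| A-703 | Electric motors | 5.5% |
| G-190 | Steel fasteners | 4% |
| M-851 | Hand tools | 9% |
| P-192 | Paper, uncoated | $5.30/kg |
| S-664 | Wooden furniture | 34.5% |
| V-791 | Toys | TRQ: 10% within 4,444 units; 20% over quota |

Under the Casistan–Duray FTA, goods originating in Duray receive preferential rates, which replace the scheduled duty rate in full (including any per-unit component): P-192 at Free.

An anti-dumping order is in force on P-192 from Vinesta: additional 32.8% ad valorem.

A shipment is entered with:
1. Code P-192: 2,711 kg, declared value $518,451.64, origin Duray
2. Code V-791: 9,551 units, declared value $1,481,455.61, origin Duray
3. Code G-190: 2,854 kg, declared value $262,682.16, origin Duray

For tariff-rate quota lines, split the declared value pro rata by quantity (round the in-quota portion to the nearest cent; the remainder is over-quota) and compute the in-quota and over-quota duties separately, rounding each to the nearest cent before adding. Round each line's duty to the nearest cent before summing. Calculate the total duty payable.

$237,867.52

Line 1 (P-192, Duray, 2,711 kg, $518,451.64):
Base rate for P-192 is $5.30/kg.
Origin Duray qualifies under the Casistan–Duray agreement and P-192 is covered: preferential rate Free applies instead.
The additional-duty order on P-192 targets Vinesta, not Duray; it does not apply.
Duty = $518,451.64 × 0% = $0.00.
Line 2 (V-791, Duray, 9,551 units, $1,481,455.61):
Code V-791 is under a tariff-rate quota (threshold 4,444 units). In-quota: 4,444 units at 10%; over-quota: 5,107 units at 20%.
Pro-rata value split: in-quota = $1,481,455.61 × 4,444/9,551 = $689,308.84; over-quota = $1,481,455.61 − $689,308.84 = $792,146.77.
In-quota duty = $689,308.84 × 10% = $68,930.88. Over-quota duty = $792,146.77 × 20% = $158,429.35.
Line duty = $68,930.88 + $158,429.35 = $227,360.23.
Line 3 (G-190, Duray, 2,854 kg, $262,682.16):
Base rate for G-190 is 4%.
Origin Duray is the FTA partner but G-190 is not on the preference list; base rate stands.
Duty = $262,682.16 × 4% = $10,507.29.
Total = $0.00 + $227,360.23 + $10,507.29 = $237,867.52.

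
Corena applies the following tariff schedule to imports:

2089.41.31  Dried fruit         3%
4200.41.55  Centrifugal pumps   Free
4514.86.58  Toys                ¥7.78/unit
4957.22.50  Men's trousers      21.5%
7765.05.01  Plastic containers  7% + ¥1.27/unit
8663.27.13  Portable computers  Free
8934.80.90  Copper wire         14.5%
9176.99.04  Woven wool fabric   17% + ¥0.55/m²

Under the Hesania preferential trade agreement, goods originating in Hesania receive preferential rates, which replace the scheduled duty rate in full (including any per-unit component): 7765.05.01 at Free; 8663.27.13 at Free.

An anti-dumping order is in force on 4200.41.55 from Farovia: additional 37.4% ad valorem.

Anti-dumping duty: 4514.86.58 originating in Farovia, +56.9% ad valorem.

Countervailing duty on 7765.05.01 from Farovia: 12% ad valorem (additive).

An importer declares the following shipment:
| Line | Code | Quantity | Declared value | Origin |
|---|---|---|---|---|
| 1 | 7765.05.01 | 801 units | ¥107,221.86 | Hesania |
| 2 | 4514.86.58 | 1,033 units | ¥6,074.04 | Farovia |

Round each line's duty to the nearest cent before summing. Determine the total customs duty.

Line 1 (7765.05.01, Hesania, 801 units, ¥107,221.86):
Base rate for 7765.05.01 is 7% + ¥1.27/unit.
Origin Hesania qualifies under the Corena–Hesania agreement and 7765.05.01 is covered: preferential rate Free applies instead.
The additional-duty order on 7765.05.01 targets Farovia, not Hesania; it does not apply.
Duty = ¥107,221.86 × 0% = ¥0.00.
Line 2 (4514.86.58, Farovia, 1,033 units, ¥6,074.04):
Base rate for 4514.86.58 is ¥7.78/unit.
Additional duty on 4514.86.58 from Farovia: +56.9% ad valorem. Applied ad valorem rate = 56.9%.
Duty = ¥6,074.04 × 56.9% + 1,033 × ¥7.78 = ¥11,492.87.
Total = ¥0.00 + ¥11,492.87 = ¥11,492.87.

¥11,492.87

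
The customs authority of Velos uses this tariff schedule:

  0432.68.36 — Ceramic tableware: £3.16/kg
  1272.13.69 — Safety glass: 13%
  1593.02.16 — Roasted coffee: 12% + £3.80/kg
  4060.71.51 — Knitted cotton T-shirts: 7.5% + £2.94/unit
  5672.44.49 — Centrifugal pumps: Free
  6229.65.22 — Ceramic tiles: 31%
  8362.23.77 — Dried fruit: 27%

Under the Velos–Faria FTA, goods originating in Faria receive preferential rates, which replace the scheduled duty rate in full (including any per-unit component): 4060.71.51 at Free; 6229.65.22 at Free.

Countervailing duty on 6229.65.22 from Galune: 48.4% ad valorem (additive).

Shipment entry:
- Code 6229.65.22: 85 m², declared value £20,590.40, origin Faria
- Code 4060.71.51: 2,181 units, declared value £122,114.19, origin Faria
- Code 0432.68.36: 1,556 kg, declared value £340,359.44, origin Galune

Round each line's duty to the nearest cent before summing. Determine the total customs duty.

£4,916.96

Line 1 (6229.65.22, Faria, 85 m², £20,590.40):
Base rate for 6229.65.22 is 31%.
Origin Faria qualifies under the Velos–Faria agreement and 6229.65.22 is covered: preferential rate Free applies instead.
The additional-duty order on 6229.65.22 targets Galune, not Faria; it does not apply.
Duty = £20,590.40 × 0% = £0.00.
Line 2 (4060.71.51, Faria, 2,181 units, £122,114.19):
Base rate for 4060.71.51 is 7.5% + £2.94/unit.
Origin Faria qualifies under the Velos–Faria agreement and 4060.71.51 is covered: preferential rate Free applies instead.
Duty = £122,114.19 × 0% = £0.00.
Line 3 (0432.68.36, Galune, 1,556 kg, £340,359.44):
Base rate for 0432.68.36 is £3.16/kg.
Duty = 1,556 × £3.16 = £4,916.96.
Total = £0.00 + £0.00 + £4,916.96 = £4,916.96.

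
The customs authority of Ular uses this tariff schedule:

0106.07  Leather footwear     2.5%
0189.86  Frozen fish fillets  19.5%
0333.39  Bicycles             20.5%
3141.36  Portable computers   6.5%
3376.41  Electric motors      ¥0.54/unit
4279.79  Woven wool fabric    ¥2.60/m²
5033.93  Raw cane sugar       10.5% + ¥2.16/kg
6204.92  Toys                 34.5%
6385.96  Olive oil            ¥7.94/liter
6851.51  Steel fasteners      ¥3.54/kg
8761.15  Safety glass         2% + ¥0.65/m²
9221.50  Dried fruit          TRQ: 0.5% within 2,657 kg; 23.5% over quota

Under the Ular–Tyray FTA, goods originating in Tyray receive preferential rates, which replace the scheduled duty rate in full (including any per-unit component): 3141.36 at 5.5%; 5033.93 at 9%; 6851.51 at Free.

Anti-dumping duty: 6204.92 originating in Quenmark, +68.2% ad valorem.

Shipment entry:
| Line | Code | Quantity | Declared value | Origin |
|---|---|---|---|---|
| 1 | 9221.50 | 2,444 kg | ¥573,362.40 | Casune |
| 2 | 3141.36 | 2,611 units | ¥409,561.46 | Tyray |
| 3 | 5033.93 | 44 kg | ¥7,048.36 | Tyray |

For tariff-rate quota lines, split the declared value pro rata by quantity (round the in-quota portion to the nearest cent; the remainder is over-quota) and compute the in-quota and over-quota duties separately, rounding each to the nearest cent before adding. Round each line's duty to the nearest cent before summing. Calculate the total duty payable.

¥26,027.04

Line 1 (9221.50, Casune, 2,444 kg, ¥573,362.40):
Code 9221.50 is under a tariff-rate quota (threshold 2,657 kg). Quantity 2,444 kg is within the quota, so the in-quota rate 0.5% applies to the full value.
Duty = ¥573,362.40 × 0.5% = ¥2,866.81.
Line 2 (3141.36, Tyray, 2,611 units, ¥409,561.46):
Base rate for 3141.36 is 6.5%.
Origin Tyray qualifies under the Ular–Tyray agreement and 3141.36 is covered: preferential rate 5.5% applies instead.
Duty = ¥409,561.46 × 5.5% = ¥22,525.88.
Line 3 (5033.93, Tyray, 44 kg, ¥7,048.36):
Base rate for 5033.93 is 10.5% + ¥2.16/kg.
Origin Tyray qualifies under the Ular–Tyray agreement and 5033.93 is covered: preferential rate 9% applies instead.
Duty = ¥7,048.36 × 9% = ¥634.35.
Total = ¥2,866.81 + ¥22,525.88 + ¥634.35 = ¥26,027.04.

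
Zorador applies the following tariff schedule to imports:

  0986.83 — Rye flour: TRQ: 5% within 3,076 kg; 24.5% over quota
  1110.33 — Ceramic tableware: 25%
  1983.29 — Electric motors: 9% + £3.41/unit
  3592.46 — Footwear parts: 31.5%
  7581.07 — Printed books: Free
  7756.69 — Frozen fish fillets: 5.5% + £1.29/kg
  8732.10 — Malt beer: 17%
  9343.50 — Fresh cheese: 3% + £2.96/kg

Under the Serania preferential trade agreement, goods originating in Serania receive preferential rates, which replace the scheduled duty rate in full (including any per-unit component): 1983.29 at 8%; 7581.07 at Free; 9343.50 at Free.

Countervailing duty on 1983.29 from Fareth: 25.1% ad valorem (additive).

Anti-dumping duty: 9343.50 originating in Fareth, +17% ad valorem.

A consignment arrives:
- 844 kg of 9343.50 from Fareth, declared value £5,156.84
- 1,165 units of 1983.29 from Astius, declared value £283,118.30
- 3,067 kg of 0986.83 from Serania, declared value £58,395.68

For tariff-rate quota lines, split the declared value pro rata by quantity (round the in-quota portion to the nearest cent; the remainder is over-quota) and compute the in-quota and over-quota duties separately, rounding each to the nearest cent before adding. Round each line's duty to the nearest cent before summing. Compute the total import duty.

Line 1 (9343.50, Fareth, 844 kg, £5,156.84):
Base rate for 9343.50 is 3% + £2.96/kg.
9343.50 has an FTA preferential rate, but origin Fareth is not Serania; base rate stands.
Additional duty on 9343.50 from Fareth: +17%. Applied ad valorem rate: 3% + 17% = 20%.
Duty = £5,156.84 × 20% + 844 × £2.96 = £3,529.61.
Line 2 (1983.29, Astius, 1,165 units, £283,118.30):
Base rate for 1983.29 is 9% + £3.41/unit.
1983.29 has an FTA preferential rate, but origin Astius is not Serania; base rate stands.
The additional-duty order on 1983.29 targets Fareth, not Astius; it does not apply.
Duty = £283,118.30 × 9% + 1,165 × £3.41 = £29,453.30.
Line 3 (0986.83, Serania, 3,067 kg, £58,395.68):
Code 0986.83 is under a tariff-rate quota (threshold 3,076 kg). Quantity 3,067 kg is within the quota, so the in-quota rate 5% applies to the full value.
Duty = £58,395.68 × 5% = £2,919.78.
Total = £3,529.61 + £29,453.30 + £2,919.78 = £35,902.69.

£35,902.69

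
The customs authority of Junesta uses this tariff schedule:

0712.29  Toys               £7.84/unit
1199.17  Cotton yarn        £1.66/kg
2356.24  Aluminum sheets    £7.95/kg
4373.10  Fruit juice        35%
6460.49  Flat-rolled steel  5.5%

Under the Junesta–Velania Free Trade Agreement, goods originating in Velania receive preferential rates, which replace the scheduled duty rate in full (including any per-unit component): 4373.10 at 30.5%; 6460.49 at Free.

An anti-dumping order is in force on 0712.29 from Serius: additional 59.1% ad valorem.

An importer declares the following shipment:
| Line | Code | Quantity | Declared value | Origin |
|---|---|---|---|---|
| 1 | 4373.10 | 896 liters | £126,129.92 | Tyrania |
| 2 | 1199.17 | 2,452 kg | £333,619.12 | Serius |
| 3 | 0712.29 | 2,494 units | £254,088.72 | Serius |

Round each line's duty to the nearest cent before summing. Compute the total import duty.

£217,935.18

Line 1 (4373.10, Tyrania, 896 liters, £126,129.92):
Base rate for 4373.10 is 35%.
4373.10 has an FTA preferential rate, but origin Tyrania is not Velania; base rate stands.
Duty = £126,129.92 × 35% = £44,145.47.
Line 2 (1199.17, Serius, 2,452 kg, £333,619.12):
Base rate for 1199.17 is £1.66/kg.
Duty = 2,452 × £1.66 = £4,070.32.
Line 3 (0712.29, Serius, 2,494 units, £254,088.72):
Base rate for 0712.29 is £7.84/unit.
Additional duty on 0712.29 from Serius: +59.1% ad valorem. Applied ad valorem rate = 59.1%.
Duty = £254,088.72 × 59.1% + 2,494 × £7.84 = £169,719.39.
Total = £44,145.47 + £4,070.32 + £169,719.39 = £217,935.18.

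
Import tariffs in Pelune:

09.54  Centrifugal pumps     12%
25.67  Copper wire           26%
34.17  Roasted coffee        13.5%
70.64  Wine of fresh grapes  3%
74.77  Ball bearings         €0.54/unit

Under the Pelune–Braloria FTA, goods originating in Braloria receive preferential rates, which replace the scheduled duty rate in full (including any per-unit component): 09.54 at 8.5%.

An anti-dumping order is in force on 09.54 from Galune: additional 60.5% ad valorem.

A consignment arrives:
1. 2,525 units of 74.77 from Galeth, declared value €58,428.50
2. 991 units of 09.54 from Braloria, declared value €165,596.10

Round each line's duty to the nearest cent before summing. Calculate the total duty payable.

€15,439.17

Line 1 (74.77, Galeth, 2,525 units, €58,428.50):
Base rate for 74.77 is €0.54/unit.
Duty = 2,525 × €0.54 = €1,363.50.
Line 2 (09.54, Braloria, 991 units, €165,596.10):
Base rate for 09.54 is 12%.
Origin Braloria qualifies under the Pelune–Braloria agreement and 09.54 is covered: preferential rate 8.5% applies instead.
The additional-duty order on 09.54 targets Galune, not Braloria; it does not apply.
Duty = €165,596.10 × 8.5% = €14,075.67.
Total = €1,363.50 + €14,075.67 = €15,439.17.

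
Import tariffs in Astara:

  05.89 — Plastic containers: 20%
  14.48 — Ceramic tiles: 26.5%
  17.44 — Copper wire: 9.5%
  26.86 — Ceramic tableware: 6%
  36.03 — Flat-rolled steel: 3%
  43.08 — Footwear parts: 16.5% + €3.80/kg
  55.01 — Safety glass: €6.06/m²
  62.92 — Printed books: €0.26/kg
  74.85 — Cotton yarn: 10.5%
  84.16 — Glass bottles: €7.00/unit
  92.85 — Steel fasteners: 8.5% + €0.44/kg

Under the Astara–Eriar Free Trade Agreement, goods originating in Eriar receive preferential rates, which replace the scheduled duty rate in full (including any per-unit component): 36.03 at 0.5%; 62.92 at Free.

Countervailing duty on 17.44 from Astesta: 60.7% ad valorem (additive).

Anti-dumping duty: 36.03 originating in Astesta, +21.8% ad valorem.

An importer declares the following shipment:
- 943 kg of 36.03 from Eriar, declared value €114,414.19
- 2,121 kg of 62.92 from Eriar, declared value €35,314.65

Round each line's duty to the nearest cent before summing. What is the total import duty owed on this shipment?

Line 1 (36.03, Eriar, 943 kg, €114,414.19):
Base rate for 36.03 is 3%.
Origin Eriar qualifies under the Astara–Eriar agreement and 36.03 is covered: preferential rate 0.5% applies instead.
The additional-duty order on 36.03 targets Astesta, not Eriar; it does not apply.
Duty = €114,414.19 × 0.5% = €572.07.
Line 2 (62.92, Eriar, 2,121 kg, €35,314.65):
Base rate for 62.92 is €0.26/kg.
Origin Eriar qualifies under the Astara–Eriar agreement and 62.92 is covered: preferential rate Free applies instead.
Duty = €35,314.65 × 0% = €0.00.
Total = €572.07 + €0.00 = €572.07.

€572.07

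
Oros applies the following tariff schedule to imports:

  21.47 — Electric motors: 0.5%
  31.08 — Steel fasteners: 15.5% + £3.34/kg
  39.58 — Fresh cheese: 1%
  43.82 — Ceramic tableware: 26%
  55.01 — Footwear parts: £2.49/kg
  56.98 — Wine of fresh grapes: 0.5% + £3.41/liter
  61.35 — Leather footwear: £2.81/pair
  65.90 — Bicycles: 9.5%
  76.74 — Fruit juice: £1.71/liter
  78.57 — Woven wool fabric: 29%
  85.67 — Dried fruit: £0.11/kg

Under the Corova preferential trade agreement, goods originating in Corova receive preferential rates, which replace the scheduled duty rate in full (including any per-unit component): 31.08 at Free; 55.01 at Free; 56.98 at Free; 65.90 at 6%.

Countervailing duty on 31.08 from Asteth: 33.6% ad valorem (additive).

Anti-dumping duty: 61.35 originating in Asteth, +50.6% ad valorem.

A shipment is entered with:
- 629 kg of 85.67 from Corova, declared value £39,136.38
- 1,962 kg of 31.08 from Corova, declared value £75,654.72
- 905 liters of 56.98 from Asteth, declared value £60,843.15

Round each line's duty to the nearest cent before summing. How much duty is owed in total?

£3,459.46

Line 1 (85.67, Corova, 629 kg, £39,136.38):
Base rate for 85.67 is £0.11/kg.
Origin Corova is the FTA partner but 85.67 is not on the preference list; base rate stands.
Duty = 629 × £0.11 = £69.19.
Line 2 (31.08, Corova, 1,962 kg, £75,654.72):
Base rate for 31.08 is 15.5% + £3.34/kg.
Origin Corova qualifies under the Oros–Corova agreement and 31.08 is covered: preferential rate Free applies instead.
The additional-duty order on 31.08 targets Asteth, not Corova; it does not apply.
Duty = £75,654.72 × 0% = £0.00.
Line 3 (56.98, Asteth, 905 liters, £60,843.15):
Base rate for 56.98 is 0.5% + £3.41/liter.
56.98 has an FTA preferential rate, but origin Asteth is not Corova; base rate stands.
Duty = £60,843.15 × 0.5% + 905 × £3.41 = £3,390.27.
Total = £69.19 + £0.00 + £3,390.27 = £3,459.46.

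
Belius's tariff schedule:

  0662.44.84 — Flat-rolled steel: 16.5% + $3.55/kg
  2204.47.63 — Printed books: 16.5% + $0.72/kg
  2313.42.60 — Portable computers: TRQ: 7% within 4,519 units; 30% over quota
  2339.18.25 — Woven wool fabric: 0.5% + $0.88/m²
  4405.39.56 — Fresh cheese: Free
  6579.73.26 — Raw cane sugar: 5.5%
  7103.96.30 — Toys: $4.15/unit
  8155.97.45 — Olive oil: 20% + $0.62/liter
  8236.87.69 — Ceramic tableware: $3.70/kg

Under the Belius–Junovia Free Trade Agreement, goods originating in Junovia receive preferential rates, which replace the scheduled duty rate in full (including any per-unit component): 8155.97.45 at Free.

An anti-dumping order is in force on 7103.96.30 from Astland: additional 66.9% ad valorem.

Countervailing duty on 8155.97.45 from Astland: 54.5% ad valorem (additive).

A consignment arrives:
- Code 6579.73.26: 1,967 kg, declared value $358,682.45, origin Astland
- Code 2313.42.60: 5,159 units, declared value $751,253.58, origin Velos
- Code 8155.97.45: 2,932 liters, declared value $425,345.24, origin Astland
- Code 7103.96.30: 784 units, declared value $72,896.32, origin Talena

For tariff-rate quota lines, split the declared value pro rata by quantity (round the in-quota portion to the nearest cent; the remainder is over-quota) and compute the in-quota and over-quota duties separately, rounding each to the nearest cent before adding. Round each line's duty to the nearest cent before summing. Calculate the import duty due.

$415,704.18

Line 1 (6579.73.26, Astland, 1,967 kg, $358,682.45):
Base rate for 6579.73.26 is 5.5%.
Duty = $358,682.45 × 5.5% = $19,727.53.
Line 2 (2313.42.60, Velos, 5,159 units, $751,253.58):
Code 2313.42.60 is under a tariff-rate quota (threshold 4,519 units). In-quota: 4,519 units at 7%; over-quota: 640 units at 30%.
Pro-rata value split: in-quota = $751,253.58 × 4,519/5,159 = $658,056.78; over-quota = $751,253.58 − $658,056.78 = $93,196.80.
In-quota duty = $658,056.78 × 7% = $46,063.97. Over-quota duty = $93,196.80 × 30% = $27,959.04.
Line duty = $46,063.97 + $27,959.04 = $74,023.01.
Line 3 (8155.97.45, Astland, 2,932 liters, $425,345.24):
Base rate for 8155.97.45 is 20% + $0.62/liter.
8155.97.45 has an FTA preferential rate, but origin Astland is not Junovia; base rate stands.
Additional duty on 8155.97.45 from Astland: +54.5%. Applied ad valorem rate: 20% + 54.5% = 74.5%.
Duty = $425,345.24 × 74.5% + 2,932 × $0.62 = $318,700.04.
Line 4 (7103.96.30, Talena, 784 units, $72,896.32):
Base rate for 7103.96.30 is $4.15/unit.
The additional-duty order on 7103.96.30 targets Astland, not Talena; it does not apply.
Duty = 784 × $4.15 = $3,253.60.
Total = $19,727.53 + $74,023.01 + $318,700.04 + $3,253.60 = $415,704.18.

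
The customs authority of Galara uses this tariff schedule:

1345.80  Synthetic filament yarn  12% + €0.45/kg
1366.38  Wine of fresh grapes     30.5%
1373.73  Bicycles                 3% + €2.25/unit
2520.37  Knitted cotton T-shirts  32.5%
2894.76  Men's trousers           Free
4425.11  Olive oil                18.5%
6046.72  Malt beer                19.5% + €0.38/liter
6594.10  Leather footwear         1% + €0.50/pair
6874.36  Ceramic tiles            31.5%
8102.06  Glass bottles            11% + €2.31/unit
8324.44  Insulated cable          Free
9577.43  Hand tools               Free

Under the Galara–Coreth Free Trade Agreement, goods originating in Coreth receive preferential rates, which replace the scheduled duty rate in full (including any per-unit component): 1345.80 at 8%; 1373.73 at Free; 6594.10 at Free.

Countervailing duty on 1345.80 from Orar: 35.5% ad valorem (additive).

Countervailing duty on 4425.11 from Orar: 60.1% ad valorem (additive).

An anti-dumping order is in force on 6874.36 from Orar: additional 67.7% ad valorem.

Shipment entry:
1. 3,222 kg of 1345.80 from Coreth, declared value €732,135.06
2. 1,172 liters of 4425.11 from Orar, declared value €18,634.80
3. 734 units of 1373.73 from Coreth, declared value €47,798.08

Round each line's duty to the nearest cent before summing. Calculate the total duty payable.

Line 1 (1345.80, Coreth, 3,222 kg, €732,135.06):
Base rate for 1345.80 is 12% + €0.45/kg.
Origin Coreth qualifies under the Galara–Coreth agreement and 1345.80 is covered: preferential rate 8% applies instead.
The additional-duty order on 1345.80 targets Orar, not Coreth; it does not apply.
Duty = €732,135.06 × 8% = €58,570.80.
Line 2 (4425.11, Orar, 1,172 liters, €18,634.80):
Base rate for 4425.11 is 18.5%.
Additional duty on 4425.11 from Orar: +60.1%. Applied ad valorem rate: 18.5% + 60.1% = 78.6%.
Duty = €18,634.80 × 78.6% = €14,646.95.
Line 3 (1373.73, Coreth, 734 units, €47,798.08):
Base rate for 1373.73 is 3% + €2.25/unit.
Origin Coreth qualifies under the Galara–Coreth agreement and 1373.73 is covered: preferential rate Free applies instead.
Duty = €47,798.08 × 0% = €0.00.
Total = €58,570.80 + €14,646.95 + €0.00 = €73,217.75.

€73,217.75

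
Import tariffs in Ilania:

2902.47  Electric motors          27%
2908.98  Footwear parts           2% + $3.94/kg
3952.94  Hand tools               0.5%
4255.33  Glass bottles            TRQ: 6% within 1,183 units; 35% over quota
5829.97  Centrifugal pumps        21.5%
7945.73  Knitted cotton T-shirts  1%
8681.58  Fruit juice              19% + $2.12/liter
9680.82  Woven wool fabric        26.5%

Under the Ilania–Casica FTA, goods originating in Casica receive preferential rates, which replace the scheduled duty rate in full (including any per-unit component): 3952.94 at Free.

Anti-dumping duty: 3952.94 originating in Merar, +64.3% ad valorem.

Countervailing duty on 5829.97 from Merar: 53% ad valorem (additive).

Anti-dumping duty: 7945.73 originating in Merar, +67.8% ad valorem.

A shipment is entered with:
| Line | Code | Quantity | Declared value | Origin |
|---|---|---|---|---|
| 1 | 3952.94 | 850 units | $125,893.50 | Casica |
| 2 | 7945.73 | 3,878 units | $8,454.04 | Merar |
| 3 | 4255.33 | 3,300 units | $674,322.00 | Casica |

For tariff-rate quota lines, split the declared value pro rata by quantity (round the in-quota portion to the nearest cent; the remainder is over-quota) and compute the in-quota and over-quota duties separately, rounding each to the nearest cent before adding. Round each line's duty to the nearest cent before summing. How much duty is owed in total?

$171,726.15

Line 1 (3952.94, Casica, 850 units, $125,893.50):
Base rate for 3952.94 is 0.5%.
Origin Casica qualifies under the Ilania–Casica agreement and 3952.94 is covered: preferential rate Free applies instead.
The additional-duty order on 3952.94 targets Merar, not Casica; it does not apply.
Duty = $125,893.50 × 0% = $0.00.
Line 2 (7945.73, Merar, 3,878 units, $8,454.04):
Base rate for 7945.73 is 1%.
Additional duty on 7945.73 from Merar: +67.8%. Applied ad valorem rate: 1% + 67.8% = 68.8%.
Duty = $8,454.04 × 68.8% = $5,816.38.
Line 3 (4255.33, Casica, 3,300 units, $674,322.00):
Code 4255.33 is under a tariff-rate quota (threshold 1,183 units). In-quota: 1,183 units at 6%; over-quota: 2,117 units at 35%.
Pro-rata value split: in-quota = $674,322.00 × 1,183/3,300 = $241,734.22; over-quota = $674,322.00 − $241,734.22 = $432,587.78.
In-quota duty = $241,734.22 × 6% = $14,504.05. Over-quota duty = $432,587.78 × 35% = $151,405.72.
Line duty = $14,504.05 + $151,405.72 = $165,909.77.
Total = $0.00 + $5,816.38 + $165,909.77 = $171,726.15.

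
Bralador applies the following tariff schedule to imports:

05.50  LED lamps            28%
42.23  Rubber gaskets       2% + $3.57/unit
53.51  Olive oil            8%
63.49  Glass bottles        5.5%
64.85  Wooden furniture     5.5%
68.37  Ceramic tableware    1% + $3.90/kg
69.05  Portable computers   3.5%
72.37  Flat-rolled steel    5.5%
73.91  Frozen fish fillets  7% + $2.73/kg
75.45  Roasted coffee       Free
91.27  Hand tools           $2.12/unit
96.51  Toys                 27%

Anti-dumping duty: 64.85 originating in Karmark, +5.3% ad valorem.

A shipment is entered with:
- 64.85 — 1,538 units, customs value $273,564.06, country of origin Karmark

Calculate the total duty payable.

Line 1 (64.85, Karmark, 1,538 units, $273,564.06):
Base rate for 64.85 is 5.5%.
Additional duty on 64.85 from Karmark: +5.3%. Applied ad valorem rate: 5.5% + 5.3% = 10.8%.
Duty = $273,564.06 × 10.8% = $29,544.92.

$29,544.92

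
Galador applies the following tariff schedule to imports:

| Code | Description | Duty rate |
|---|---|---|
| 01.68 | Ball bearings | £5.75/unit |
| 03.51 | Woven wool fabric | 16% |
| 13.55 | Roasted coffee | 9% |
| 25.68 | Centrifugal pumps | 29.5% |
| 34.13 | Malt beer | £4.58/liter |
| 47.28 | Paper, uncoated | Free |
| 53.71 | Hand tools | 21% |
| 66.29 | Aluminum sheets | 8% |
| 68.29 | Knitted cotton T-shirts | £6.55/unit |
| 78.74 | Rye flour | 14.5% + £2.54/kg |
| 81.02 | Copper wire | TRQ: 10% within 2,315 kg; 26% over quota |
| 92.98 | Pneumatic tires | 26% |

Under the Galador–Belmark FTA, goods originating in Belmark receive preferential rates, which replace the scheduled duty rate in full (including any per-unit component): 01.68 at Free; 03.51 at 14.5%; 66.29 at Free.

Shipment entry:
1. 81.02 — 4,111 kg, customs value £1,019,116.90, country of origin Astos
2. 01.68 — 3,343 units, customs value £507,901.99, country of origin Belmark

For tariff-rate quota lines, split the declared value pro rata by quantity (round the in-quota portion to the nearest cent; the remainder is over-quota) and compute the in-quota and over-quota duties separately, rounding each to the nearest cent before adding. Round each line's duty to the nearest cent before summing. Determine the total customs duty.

Line 1 (81.02, Astos, 4,111 kg, £1,019,116.90):
Code 81.02 is under a tariff-rate quota (threshold 2,315 kg). In-quota: 2,315 kg at 10%; over-quota: 1,796 kg at 26%.
Pro-rata value split: in-quota = £1,019,116.90 × 2,315/4,111 = £573,888.50; over-quota = £1,019,116.90 − £573,888.50 = £445,228.40.
In-quota duty = £573,888.50 × 10% = £57,388.85. Over-quota duty = £445,228.40 × 26% = £115,759.38.
Line duty = £57,388.85 + £115,759.38 = £173,148.23.
Line 2 (01.68, Belmark, 3,343 units, £507,901.99):
Base rate for 01.68 is £5.75/unit.
Origin Belmark qualifies under the Galador–Belmark agreement and 01.68 is covered: preferential rate Free applies instead.
Duty = £507,901.99 × 0% = £0.00.
Total = £173,148.23 + £0.00 = £173,148.23.

£173,148.23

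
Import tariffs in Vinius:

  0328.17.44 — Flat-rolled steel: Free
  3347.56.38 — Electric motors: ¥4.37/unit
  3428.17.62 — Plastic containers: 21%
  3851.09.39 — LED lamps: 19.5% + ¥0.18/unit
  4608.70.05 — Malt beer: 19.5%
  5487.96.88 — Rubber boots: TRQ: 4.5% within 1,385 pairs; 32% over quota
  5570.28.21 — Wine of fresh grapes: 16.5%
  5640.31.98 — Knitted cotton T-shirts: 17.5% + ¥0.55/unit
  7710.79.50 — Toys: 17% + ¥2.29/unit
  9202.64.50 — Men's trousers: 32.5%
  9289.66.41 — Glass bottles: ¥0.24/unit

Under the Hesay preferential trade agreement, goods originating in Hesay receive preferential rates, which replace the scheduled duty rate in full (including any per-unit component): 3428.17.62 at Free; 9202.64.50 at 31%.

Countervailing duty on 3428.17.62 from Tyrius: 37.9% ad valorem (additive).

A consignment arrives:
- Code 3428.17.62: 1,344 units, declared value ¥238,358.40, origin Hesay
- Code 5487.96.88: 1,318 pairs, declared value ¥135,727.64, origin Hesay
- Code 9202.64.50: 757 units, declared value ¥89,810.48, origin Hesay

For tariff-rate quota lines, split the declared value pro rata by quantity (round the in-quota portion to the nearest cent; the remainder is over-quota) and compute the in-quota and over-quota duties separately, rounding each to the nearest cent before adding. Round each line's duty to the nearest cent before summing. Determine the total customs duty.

Line 1 (3428.17.62, Hesay, 1,344 units, ¥238,358.40):
Base rate for 3428.17.62 is 21%.
Origin Hesay qualifies under the Vinius–Hesay agreement and 3428.17.62 is covered: preferential rate Free applies instead.
The additional-duty order on 3428.17.62 targets Tyrius, not Hesay; it does not apply.
Duty = ¥238,358.40 × 0% = ¥0.00.
Line 2 (5487.96.88, Hesay, 1,318 pairs, ¥135,727.64):
Code 5487.96.88 is under a tariff-rate quota (threshold 1,385 pairs). Quantity 1,318 pairs is within the quota, so the in-quota rate 4.5% applies to the full value.
Duty = ¥135,727.64 × 4.5% = ¥6,107.74.
Line 3 (9202.64.50, Hesay, 757 units, ¥89,810.48):
Base rate for 9202.64.50 is 32.5%.
Origin Hesay qualifies under the Vinius–Hesay agreement and 9202.64.50 is covered: preferential rate 31% applies instead.
Duty = ¥89,810.48 × 31% = ¥27,841.25.
Total = ¥0.00 + ¥6,107.74 + ¥27,841.25 = ¥33,948.99.

¥33,948.99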